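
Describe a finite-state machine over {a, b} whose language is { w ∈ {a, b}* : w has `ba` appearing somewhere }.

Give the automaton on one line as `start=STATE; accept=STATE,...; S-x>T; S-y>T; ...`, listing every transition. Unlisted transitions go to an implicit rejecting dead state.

start=q0; accept=q2; q0-a>q0; q0-b>q1; q1-a>q2; q1-b>q1; q2-a>q2; q2-b>q2

Track how much of `ba` has been matched so far: state q0 is no progress, q2 is the absorbing accept state reached once `ba` has occurred. Intermediate states record partial matches; on a mismatch, fall back to the longest reusable overlap.
With 3 states:
        a   b  
>  q0   q0  q1 
   q1   q2  q1 
 * q2   q2  q2 
(> = start, * = accepting)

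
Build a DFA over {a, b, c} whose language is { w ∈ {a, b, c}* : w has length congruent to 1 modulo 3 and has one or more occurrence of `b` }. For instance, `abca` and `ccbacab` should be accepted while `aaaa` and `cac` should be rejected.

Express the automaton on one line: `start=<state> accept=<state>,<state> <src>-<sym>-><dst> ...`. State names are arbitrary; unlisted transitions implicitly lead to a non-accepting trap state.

Handle the two conditions separately and then intersect. One (3 states) tracks the input length modulo 3; the other (3 states) tracks the count of `b`s, saturating at 2. Each combined state is a pair, one component from each; accept when both components accept.
9 states suffice.
        a   b   c  
>  s0   s1  s2  s1 
   s1   s3  s4  s3 
 * s2   s4  s5  s4 
   s3   s0  s6  s0 
   s4   s6  s7  s6 
   s5   s7  s7  s7 
   s6   s2  s8  s2 
   s7   s8  s8  s8 
 * s8   s5  s5  s5 
(> = start, * = accepting)

start=s0 accept=s2,s8 s0-a->s1 s0-b->s2 s0-c->s1 s1-a->s3 s1-b->s4 s1-c->s3 s2-a->s4 s2-b->s5 s2-c->s4 s3-a->s0 s3-b->s6 s3-c->s0 s4-a->s6 s4-b->s7 s4-c->s6 s5-a->s7 s5-b->s7 s5-c->s7 s6-a->s2 s6-b->s8 s6-c->s2 s7-a->s8 s7-b->s8 s7-c->s8 s8-a->s5 s8-b->s5 s8-c->s5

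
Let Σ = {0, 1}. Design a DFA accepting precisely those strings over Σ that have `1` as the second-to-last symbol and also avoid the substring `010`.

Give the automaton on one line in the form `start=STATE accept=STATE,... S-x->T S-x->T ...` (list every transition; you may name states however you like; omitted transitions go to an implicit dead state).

Build one automaton per condition and run them in lockstep. One (7 states) tracks the last 2 symbols read; the other (4 states) tracks partial matches of the forbidden pattern `010`. Each combined state is a pair, one component from each; accept when both components accept.
An 11-state machine:
          0    1  
>  q0     q1   q2 
   q1     q3   q4 
   q2     q5   q6 
   q3     q3   q4 
   q4     q7   q6 
 * q5     q3   q4 
 * q6     q5   q6 
   q7     q8   q9 
   q8     q8   q9 
   q9     q7  q10 
   q10    q7  q10 
(> = start, * = accepting)

start=q0 accept=q5,q6 q0-0->q1 q0-1->q2 q1-0->q3 q1-1->q4 q2-0->q5 q2-1->q6 q3-0->q3 q3-1->q4 q4-0->q7 q4-1->q6 q5-0->q3 q5-1->q4 q6-0->q5 q6-1->q6 q7-0->q8 q7-1->q9 q8-0->q8 q8-1->q9 q9-0->q7 q9-1->q10 q10-0->q7 q10-1->q10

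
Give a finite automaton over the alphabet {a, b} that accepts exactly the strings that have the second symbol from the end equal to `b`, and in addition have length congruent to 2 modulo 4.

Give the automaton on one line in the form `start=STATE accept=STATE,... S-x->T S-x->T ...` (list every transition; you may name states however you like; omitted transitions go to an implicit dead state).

Handle the two conditions separately and then intersect. The first has 7 states tracking the last 2 symbols read; the second has 4 states tracking the input length modulo 4. A product state is a pair (one from each), accepting exactly when both do. Minimizing collapses redundant product states.
6 states suffice.
        a   b  
>  q0   q1  q2 
   q1   q3  q3 
   q2   q4  q4 
   q3   q5  q5 
 * q4   q5  q5 
   q5   q0  q0 
(> = start, * = accepting)

start=q0 accept=q4 q0-a->q1 q0-b->q2 q1-a->q3 q1-b->q3 q2-a->q4 q2-b->q4 q3-a->q5 q3-b->q5 q4-a->q5 q4-b->q5 q5-a->q0 q5-b->q0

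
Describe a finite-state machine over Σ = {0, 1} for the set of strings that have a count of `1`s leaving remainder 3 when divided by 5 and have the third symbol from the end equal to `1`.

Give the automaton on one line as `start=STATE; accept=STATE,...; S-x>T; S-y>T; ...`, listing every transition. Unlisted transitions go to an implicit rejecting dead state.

start=A; accept=G,J,K,O; A-0>A; A-1>B; B-0>C; B-1>D; C-0>C; C-1>E; D-0>F; D-1>G; E-0>F; E-1>H; F-0>I; F-1>J; G-0>K; G-1>L; H-0>K; H-1>L; I-0>I; I-1>M; J-0>N; J-1>L; K-0>O; K-1>L; L-0>L; L-1>A; M-0>N; M-1>L; N-0>O; N-1>L; O-0>P; O-1>L; P-0>P; P-1>L

Handle the two conditions separately and then intersect. One (5 states) tracks the count of `1`s modulo 5; the other (15 states) tracks the last 3 symbols read. Each combined state is a pair, one component from each; accept when both components accept. After merging equivalent states the machine shrinks.
16 states suffice.
       0  1 
>  A   A  B 
   B   C  D 
   C   C  E 
   D   F  G 
   E   F  H 
   F   I  J 
 * G   K  L 
   H   K  L 
   I   I  M 
 * J   N  L 
 * K   O  L 
   L   L  A 
   M   N  L 
   N   O  L 
 * O   P  L 
   P   P  L 
(> = start, * = accepting)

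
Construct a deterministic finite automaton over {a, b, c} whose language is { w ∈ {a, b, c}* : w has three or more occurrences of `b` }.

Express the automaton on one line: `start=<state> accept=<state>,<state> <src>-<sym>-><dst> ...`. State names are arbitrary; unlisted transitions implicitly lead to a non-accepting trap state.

Count `b`s, saturating at 4: states q0 through q3 mean 0 through 3 `b`s seen; q4 means more than 3. Each `b` increments (capped at q4); other symbols loop. Accept from {q3, q4}.
        a   b   c  
>  q0   q0  q1  q0 
   q1   q1  q2  q1 
   q2   q2  q3  q2 
 * q3   q3  q4  q3 
 * q4   q4  q4  q4 
(> = start, * = accepting)

start=q0 accept=q3,q4 q0-a->q0 q0-b->q1 q0-c->q0 q1-a->q1 q1-b->q2 q1-c->q1 q2-a->q2 q2-b->q3 q2-c->q2 q3-a->q3 q3-b->q4 q3-c->q3 q4-a->q4 q4-b->q4 q4-c->q4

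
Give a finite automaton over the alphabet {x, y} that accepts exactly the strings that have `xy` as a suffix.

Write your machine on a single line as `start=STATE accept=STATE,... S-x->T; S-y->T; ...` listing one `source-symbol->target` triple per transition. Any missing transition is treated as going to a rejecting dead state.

start=S0; accept=S2; S0-x->S1; S0-y->S0; S1-x->S1; S1-y->S2; S2-x->S1; S2-y->S0

Let each state record the length of the longest suffix of the input read so far that is also a prefix of `xy`. S1 means the last symbol is `x`; S2 means the last 2 symbols are `xy`. Accept only at S2, where the string currently ends in `xy`.
A 3-state machine:
        x   y  
>  S0   S1  S0 
   S1   S1  S2 
 * S2   S1  S0 
(> = start, * = accepting)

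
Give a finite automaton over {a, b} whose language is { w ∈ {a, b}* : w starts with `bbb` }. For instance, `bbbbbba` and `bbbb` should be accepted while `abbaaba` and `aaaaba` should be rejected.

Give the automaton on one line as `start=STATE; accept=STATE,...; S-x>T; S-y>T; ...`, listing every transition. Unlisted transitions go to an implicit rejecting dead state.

start=q0; accept=q3; q0-a>q4; q0-b>q1; q1-a>q4; q1-b>q2; q2-a>q4; q2-b>q3; q3-a>q3; q3-b>q3; q4-a>q4; q4-b>q4

Walk along `bbb` while the input agrees: from q0 take `b` to q1, and so on. Any deviation drops to the rejecting sink q4. Once q3 is reached the prefix is confirmed and every continuation is accepted.
        a   b  
>  q0   q4  q1 
   q1   q4  q2 
   q2   q4  q3 
 * q3   q3  q3 
   q4   q4  q4 
(> = start, * = accepting)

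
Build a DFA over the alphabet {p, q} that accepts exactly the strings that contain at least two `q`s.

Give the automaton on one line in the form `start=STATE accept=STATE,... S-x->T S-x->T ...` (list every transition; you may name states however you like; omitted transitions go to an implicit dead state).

start=S0 accept=S2,S3 S0-p->S0 S0-q->S1 S1-p->S1 S1-q->S2 S2-p->S2 S2-q->S3 S3-p->S3 S3-q->S3

Count `q`s, saturating at 3: states S0 through S2 mean 0 through 2 `q`s seen; S3 means more than 2. Each `q` increments (capped at S3); other symbols loop. Accept from {S2, S3}.
        p   q  
>  S0   S0  S1 
   S1   S1  S2 
 * S2   S2  S3 
 * S3   S3  S3 
(> = start, * = accepting)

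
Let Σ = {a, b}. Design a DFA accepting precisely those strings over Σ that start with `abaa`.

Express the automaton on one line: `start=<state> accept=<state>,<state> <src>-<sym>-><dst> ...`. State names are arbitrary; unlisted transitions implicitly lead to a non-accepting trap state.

Check the first 4 symbols one by one: q0 through q3 record how many have matched `abaa` so far; any wrong symbol goes to the dead state q5. After all 4 match we enter the accepting sink q4.
        a   b  
>  q0   q1  q5 
   q1   q5  q2 
   q2   q3  q5 
   q3   q4  q5 
 * q4   q4  q4 
   q5   q5  q5 
(> = start, * = accepting)

start=q0 accept=q4 q0-a->q1 q0-b->q5 q1-a->q5 q1-b->q2 q2-a->q3 q2-b->q5 q3-a->q4 q3-b->q5 q4-a->q4 q4-b->q4 q5-a->q5 q5-b->q5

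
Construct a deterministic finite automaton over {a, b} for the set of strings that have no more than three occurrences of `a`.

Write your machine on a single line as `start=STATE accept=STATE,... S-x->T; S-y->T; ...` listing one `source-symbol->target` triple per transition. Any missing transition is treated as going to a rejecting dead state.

Only the number of `a`s matters, and only up to 4. Make a chain q0 → q1 → q2 → q3 → q4 advanced by each `a` (with q4 absorbing); every other symbol self-loops. The accepting set is {q0, q1, q2, q3}.
        a   b  
>* q0   q1  q0 
 * q1   q2  q1 
 * q2   q3  q2 
 * q3   q4  q3 
   q4   q4  q4 
(> = start, * = accepting)

start=q0; accept=q0,q1,q2,q3; q0-a->q1; q0-b->q0; q1-a->q2; q1-b->q1; q2-a->q3; q2-b->q2; q3-a->q4; q3-b->q3; q4-a->q4; q4-b->q4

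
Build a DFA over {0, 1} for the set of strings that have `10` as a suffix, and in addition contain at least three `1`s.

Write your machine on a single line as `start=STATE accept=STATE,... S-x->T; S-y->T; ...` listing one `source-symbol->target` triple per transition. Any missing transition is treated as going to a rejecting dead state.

start=q0; accept=q4; q0-0->q0; q0-1->q1; q1-0->q1; q1-1->q2; q2-0->q2; q2-1->q3; q3-0->q4; q3-1->q3; q4-0->q2; q4-1->q3

Build one automaton per condition and run them in lockstep. The first has 3 states tracking how much of the suffix `10` has currently been matched; the second has 5 states tracking the count of `1`s, saturating at 4. A product state is a pair (one from each), accepting exactly when both do. After merging equivalent states the machine shrinks.
With 5 states:
        0   1  
>  q0   q0  q1 
   q1   q1  q2 
   q2   q2  q3 
   q3   q4  q3 
 * q4   q2  q3 
(> = start, * = accepting)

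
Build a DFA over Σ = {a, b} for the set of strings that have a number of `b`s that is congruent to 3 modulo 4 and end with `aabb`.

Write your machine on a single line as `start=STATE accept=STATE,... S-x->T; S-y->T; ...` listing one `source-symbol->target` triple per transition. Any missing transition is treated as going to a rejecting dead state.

start=S0; accept=S7; S0-a->S0; S0-b->S1; S1-a->S2; S1-b->S3; S2-a->S4; S2-b->S3; S3-a->S3; S3-b->S5; S4-a->S4; S4-b->S6; S5-a->S5; S5-b->S0; S6-a->S3; S6-b->S7; S7-a->S5; S7-b->S0

Run two small machines in parallel and take their product. The first has 4 states tracking the count of `b`s modulo 4; the second has 5 states tracking how much of the suffix `aabb` has currently been matched. A product state is a pair (one from each), accepting exactly when both do. After merging equivalent states the machine shrinks.
An 8-state machine:
        a   b  
>  S0   S0  S1 
   S1   S2  S3 
   S2   S4  S3 
   S3   S3  S5 
   S4   S4  S6 
   S5   S5  S0 
   S6   S3  S7 
 * S7   S5  S0 
(> = start, * = accepting)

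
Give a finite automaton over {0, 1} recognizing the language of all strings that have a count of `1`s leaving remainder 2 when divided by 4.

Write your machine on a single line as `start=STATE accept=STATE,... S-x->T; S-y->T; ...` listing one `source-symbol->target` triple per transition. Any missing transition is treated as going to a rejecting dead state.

Keep the running count of `1`s modulo 4: each `1` advances along the cycle A → B → C → D → A while other symbols loop. Accept at C.
4 states suffice.
       0  1 
>  A   A  B 
   B   B  C 
 * C   C  D 
   D   D  A 
(> = start, * = accepting)

start=A; accept=C; A-0->A; A-1->B; B-0->B; B-1->C; C-0->C; C-1->D; D-0->D; D-1->A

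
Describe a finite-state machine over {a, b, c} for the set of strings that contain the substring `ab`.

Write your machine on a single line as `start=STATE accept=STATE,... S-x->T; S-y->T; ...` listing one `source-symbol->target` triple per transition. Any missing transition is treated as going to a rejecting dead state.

start=S0; accept=S2; S0-a->S1; S0-b->S0; S0-c->S0; S1-a->S1; S1-b->S2; S1-c->S0; S2-a->S2; S2-b->S2; S2-c->S2

States S0..S1 record the length of the longest prefix of `ab` that matches the current input suffix. Reaching S2 means `ab` has been seen, and we stay there forever. Accept from S2.
With 3 states:
        a   b   c  
>  S0   S1  S0  S0 
   S1   S1  S2  S0 
 * S2   S2  S2  S2 
(> = start, * = accepting)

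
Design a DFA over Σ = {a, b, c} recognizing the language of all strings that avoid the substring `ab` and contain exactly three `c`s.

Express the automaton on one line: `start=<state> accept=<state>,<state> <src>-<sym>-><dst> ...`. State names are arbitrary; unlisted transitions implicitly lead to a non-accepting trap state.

Build one automaton per condition and run them in lockstep. The first has 3 states tracking partial matches of the forbidden pattern `ab`; the second has 5 states tracking the count of `c`s, saturating at 4. A product state is a pair (one from each), accepting exactly when both do. Minimizing collapses redundant product states.
        a   b   c  
>  q0   q1  q0  q2 
   q1   q1  q3  q2 
   q2   q4  q2  q5 
   q3   q3  q3  q3 
   q4   q4  q3  q5 
   q5   q6  q5  q7 
   q6   q6  q3  q7 
 * q7   q8  q7  q3 
 * q8   q8  q3  q3 
(> = start, * = accepting)

start=q0 accept=q7,q8 q0-a->q1 q0-b->q0 q0-c->q2 q1-a->q1 q1-b->q3 q1-c->q2 q2-a->q4 q2-b->q2 q2-c->q5 q3-a->q3 q3-b->q3 q3-c->q3 q4-a->q4 q4-b->q3 q4-c->q5 q5-a->q6 q5-b->q5 q5-c->q7 q6-a->q6 q6-b->q3 q6-c->q7 q7-a->q8 q7-b->q7 q7-c->q3 q8-a->q8 q8-b->q3 q8-c->q3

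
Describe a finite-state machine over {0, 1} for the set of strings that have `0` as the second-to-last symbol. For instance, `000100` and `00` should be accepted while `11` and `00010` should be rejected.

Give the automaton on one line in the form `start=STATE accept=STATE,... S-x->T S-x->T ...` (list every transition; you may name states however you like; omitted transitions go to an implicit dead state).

A DFA must remember the last 2 symbols (since which symbol is second-to-last isn't known until the input ends). Use one state per possible window of the last ≤2 symbols; accept from those whose window starts with `0`.
With 7 states:
       0  1 
>  A   B  C 
   B   D  E 
   C   F  G 
 * D   D  E 
 * E   F  G 
   F   D  E 
   G   F  G 
(> = start, * = accepting)

start=A accept=D,E A-0->B A-1->C B-0->D B-1->E C-0->F C-1->G D-0->D D-1->E E-0->F E-1->G F-0->D F-1->E G-0->F G-1->G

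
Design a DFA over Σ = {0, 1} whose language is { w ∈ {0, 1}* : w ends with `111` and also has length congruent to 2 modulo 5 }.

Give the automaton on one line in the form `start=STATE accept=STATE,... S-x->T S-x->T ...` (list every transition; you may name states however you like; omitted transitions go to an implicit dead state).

start=q0 accept=q7 q0-0->q1 q0-1->q1 q1-0->q2 q1-1->q2 q2-0->q3 q2-1->q3 q3-0->q4 q3-1->q4 q4-0->q0 q4-1->q5 q5-0->q1 q5-1->q6 q6-0->q2 q6-1->q7 q7-0->q3 q7-1->q3

Build one automaton per condition and run them in lockstep. One (4 states) tracks how much of the suffix `111` has currently been matched; the other (5 states) tracks the input length modulo 5. Each combined state is a pair, one component from each; accept when both components accept. After merging equivalent states the machine shrinks.
With 8 states:
        0   1  
>  q0   q1  q1 
   q1   q2  q2 
   q2   q3  q3 
   q3   q4  q4 
   q4   q0  q5 
   q5   q1  q6 
   q6   q2  q7 
 * q7   q3  q3 
(> = start, * = accepting)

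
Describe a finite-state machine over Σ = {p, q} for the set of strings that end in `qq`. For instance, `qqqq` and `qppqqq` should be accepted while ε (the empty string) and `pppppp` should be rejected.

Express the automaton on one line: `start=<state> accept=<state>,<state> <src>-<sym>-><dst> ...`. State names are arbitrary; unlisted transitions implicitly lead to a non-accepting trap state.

Let each state record the length of the longest suffix of the input read so far that is also a prefix of `qq`. s1 means the last symbol is `q`; s2 means the last 2 symbols are `qq`. Accept only at s2, where the string currently ends in `qq`.
With 3 states:
        p   q  
>  s0   s0  s1 
   s1   s0  s2 
 * s2   s0  s2 
(> = start, * = accepting)

start=s0 accept=s2 s0-p->s0 s0-q->s1 s1-p->s0 s1-q->s2 s2-p->s0 s2-q->s2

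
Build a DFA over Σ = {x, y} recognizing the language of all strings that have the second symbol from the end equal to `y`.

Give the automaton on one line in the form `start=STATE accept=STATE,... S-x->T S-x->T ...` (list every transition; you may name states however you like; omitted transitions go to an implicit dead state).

Because acceptance depends on a position counted from the end, the machine has to buffer the most recent 2 symbols. Make each state the string of the last up-to-2 symbols read; on input `x` shift the window left and append `x`. Accept when the buffered window has length 2 and begins with `y`.
A 7-state machine:
        x   y  
>  S0   S1  S2 
   S1   S3  S4 
   S2   S5  S6 
   S3   S3  S4 
   S4   S5  S6 
 * S5   S3  S4 
 * S6   S5  S6 
(> = start, * = accepting)

start=S0 accept=S5,S6 S0-x->S1 S0-y->S2 S1-x->S3 S1-y->S4 S2-x->S5 S2-y->S6 S3-x->S3 S3-y->S4 S4-x->S5 S4-y->S6 S5-x->S3 S5-y->S4 S6-x->S5 S6-y->S6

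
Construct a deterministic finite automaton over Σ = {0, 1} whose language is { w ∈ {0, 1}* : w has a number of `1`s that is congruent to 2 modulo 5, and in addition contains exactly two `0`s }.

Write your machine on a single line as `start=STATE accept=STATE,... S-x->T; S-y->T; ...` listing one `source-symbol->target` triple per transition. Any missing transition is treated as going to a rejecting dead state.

Handle the two conditions separately and then intersect. One (5 states) tracks the count of `1`s modulo 5; the other (4 states) tracks the count of `0`s, saturating at 3. Each combined state is a pair, one component from each; accept when both components accept. Minimizing collapses redundant product states.
16 states suffice.
       0  1 
>  A   B  C 
   B   D  E 
   C   E  F 
   D   G  H 
   E   H  I 
   F   I  J 
   G   G  G 
   H   G  K 
   I   K  L 
   J   L  M 
 * K   G  N 
   L   N  O 
   M   O  A 
   N   G  P 
   O   P  B 
   P   G  D 
(> = start, * = accepting)

start=A; accept=K; A-0->B; A-1->C; B-0->D; B-1->E; C-0->E; C-1->F; D-0->G; D-1->H; E-0->H; E-1->I; F-0->I; F-1->J; G-0->G; G-1->G; H-0->G; H-1->K; I-0->K; I-1->L; J-0->L; J-1->M; K-0->G; K-1->N; L-0->N; L-1->O; M-0->O; M-1->A; N-0->G; N-1->P; O-0->P; O-1->B; P-0->G; P-1->D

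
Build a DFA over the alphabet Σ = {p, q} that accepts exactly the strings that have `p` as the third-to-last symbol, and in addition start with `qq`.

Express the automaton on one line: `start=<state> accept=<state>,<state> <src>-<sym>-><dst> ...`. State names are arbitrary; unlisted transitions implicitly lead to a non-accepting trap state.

start=s0 accept=s7,s8,s9,s10 s0-p->s1 s0-q->s2 s1-p->s1 s1-q->s1 s2-p->s1 s2-q->s3 s3-p->s4 s3-q->s3 s4-p->s5 s4-q->s6 s5-p->s7 s5-q->s8 s6-p->s9 s6-q->s10 s7-p->s7 s7-q->s8 s8-p->s9 s8-q->s10 s9-p->s5 s9-q->s6 s10-p->s4 s10-q->s3

Run two small machines in parallel and take their product. The first has 15 states tracking the last 3 symbols read; the second has 4 states tracking whether the input so far still matches the prefix `qq`. A product state is a pair (one from each), accepting exactly when both do. Minimizing collapses redundant product states.
          p    q  
>  s0     s1   s2 
   s1     s1   s1 
   s2     s1   s3 
   s3     s4   s3 
   s4     s5   s6 
   s5     s7   s8 
   s6     s9  s10 
 * s7     s7   s8 
 * s8     s9  s10 
 * s9     s5   s6 
 * s10    s4   s3 
(> = start, * = accepting)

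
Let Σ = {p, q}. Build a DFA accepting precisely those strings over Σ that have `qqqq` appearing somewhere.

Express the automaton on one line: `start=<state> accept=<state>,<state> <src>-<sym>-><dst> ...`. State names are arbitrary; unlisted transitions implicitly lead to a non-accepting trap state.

Track how much of `qqqq` has been matched so far: state A is no progress, E is the absorbing accept state reached once `qqqq` has occurred. Intermediate states record partial matches; on a mismatch, fall back to the longest reusable overlap.
A 5-state machine:
       p  q 
>  A   A  B 
   B   A  C 
   C   A  D 
   D   A  E 
 * E   E  E 
(> = start, * = accepting)

start=A accept=E A-p->A A-q->B B-p->A B-q->C C-p->A C-q->D D-p->A D-q->E E-p->E E-q->E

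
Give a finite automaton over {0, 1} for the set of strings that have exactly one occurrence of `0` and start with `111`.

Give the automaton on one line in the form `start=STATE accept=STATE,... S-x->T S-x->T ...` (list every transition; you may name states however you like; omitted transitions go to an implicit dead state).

start=A accept=F A-0->B A-1->C B-0->B B-1->B C-0->B C-1->D D-0->B D-1->E E-0->F E-1->E F-0->B F-1->F

Run two small machines in parallel and take their product. One (3 states) tracks the count of `0`s, saturating at 2; the other (5 states) tracks whether the input so far still matches the prefix `111`. Each combined state is a pair, one component from each; accept when both components accept. Minimizing collapses redundant product states.
With 6 states:
       0  1 
>  A   B  C 
   B   B  B 
   C   B  D 
   D   B  E 
   E   F  E 
 * F   B  F 
(> = start, * = accepting)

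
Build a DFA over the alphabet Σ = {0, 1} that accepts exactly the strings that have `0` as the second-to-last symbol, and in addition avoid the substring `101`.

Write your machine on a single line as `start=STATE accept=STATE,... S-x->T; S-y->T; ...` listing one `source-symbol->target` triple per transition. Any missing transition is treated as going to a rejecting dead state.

Handle the two conditions separately and then intersect. One (7 states) tracks the last 2 symbols read; the other (4 states) tracks partial matches of the forbidden pattern `101`. Each combined state is a pair, one component from each; accept when both components accept. After merging equivalent states the machine shrinks.
With 7 states:
       0  1 
>  A   B  C 
   B   D  E 
   C   F  C 
 * D   D  E 
 * E   F  C 
   F   D  G 
   G   G  G 
(> = start, * = accepting)

start=A; accept=D,E; A-0->B; A-1->C; B-0->D; B-1->E; C-0->F; C-1->C; D-0->D; D-1->E; E-0->F; E-1->C; F-0->D; F-1->G; G-0->G; G-1->G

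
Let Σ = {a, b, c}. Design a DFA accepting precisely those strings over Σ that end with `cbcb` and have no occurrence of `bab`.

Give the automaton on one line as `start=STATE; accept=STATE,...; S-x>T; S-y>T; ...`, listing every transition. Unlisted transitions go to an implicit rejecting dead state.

start=q0; accept=q8; q0-a>q0; q0-b>q1; q0-c>q2; q1-a>q3; q1-b>q1; q1-c>q2; q2-a>q0; q2-b>q4; q2-c>q2; q3-a>q0; q3-b>q5; q3-c>q2; q4-a>q3; q4-b>q1; q4-c>q6; q5-a>q5; q5-b>q5; q5-c>q7; q6-a>q0; q6-b>q8; q6-c>q2; q7-a>q5; q7-b>q9; q7-c>q7; q8-a>q3; q8-b>q1; q8-c>q6; q9-a>q5; q9-b>q5; q9-c>q10; q10-a>q5; q10-b>q11; q10-c>q7; q11-a>q5; q11-b>q5; q11-c>q10

Build one automaton per condition and run them in lockstep. One (5 states) tracks how much of the suffix `cbcb` has currently been matched; the other (4 states) tracks partial matches of the forbidden pattern `bab`. Each combined state is a pair, one component from each; accept when both components accept.
With 12 states:
          a    b    c  
>  q0     q0   q1   q2 
   q1     q3   q1   q2 
   q2     q0   q4   q2 
   q3     q0   q5   q2 
   q4     q3   q1   q6 
   q5     q5   q5   q7 
   q6     q0   q8   q2 
   q7     q5   q9   q7 
 * q8     q3   q1   q6 
   q9     q5   q5  q10 
   q10    q5  q11   q7 
   q11    q5   q5  q10 
(> = start, * = accepting)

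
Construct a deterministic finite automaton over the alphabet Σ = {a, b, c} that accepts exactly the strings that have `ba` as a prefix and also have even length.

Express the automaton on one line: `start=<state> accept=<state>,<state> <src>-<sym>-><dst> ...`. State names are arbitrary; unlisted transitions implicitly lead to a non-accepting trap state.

Build one automaton per condition and run them in lockstep. The first has 4 states tracking whether the input so far still matches the prefix `ba`; the second has 2 states tracking the input length modulo 2. A product state is a pair (one from each), accepting exactly when both do.
6 states suffice.
        a   b   c  
>  q0   q1  q2  q1 
   q1   q3  q3  q3 
   q2   q4  q3  q3 
   q3   q1  q1  q1 
 * q4   q5  q5  q5 
   q5   q4  q4  q4 
(> = start, * = accepting)

start=q0 accept=q4 q0-a->q1 q0-b->q2 q0-c->q1 q1-a->q3 q1-b->q3 q1-c->q3 q2-a->q4 q2-b->q3 q2-c->q3 q3-a->q1 q3-b->q1 q3-c->q1 q4-a->q5 q4-b->q5 q4-c->q5 q5-a->q4 q5-b->q4 q5-c->q4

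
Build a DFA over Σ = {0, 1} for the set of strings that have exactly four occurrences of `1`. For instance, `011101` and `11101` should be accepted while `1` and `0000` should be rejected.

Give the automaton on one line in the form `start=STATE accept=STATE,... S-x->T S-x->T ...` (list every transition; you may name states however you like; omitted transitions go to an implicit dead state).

Count `1`s, saturating at 5: states q0 through q4 mean 0 through 4 `1`s seen; q5 means more than 4. Each `1` increments (capped at q5); other symbols loop. Accept from {q4}.
With 6 states:
        0   1  
>  q0   q0  q1 
   q1   q1  q2 
   q2   q2  q3 
   q3   q3  q4 
 * q4   q4  q5 
   q5   q5  q5 
(> = start, * = accepting)

start=q0 accept=q4 q0-0->q0 q0-1->q1 q1-0->q1 q1-1->q2 q2-0->q2 q2-1->q3 q3-0->q3 q3-1->q4 q4-0->q4 q4-1->q5 q5-0->q5 q5-1->q5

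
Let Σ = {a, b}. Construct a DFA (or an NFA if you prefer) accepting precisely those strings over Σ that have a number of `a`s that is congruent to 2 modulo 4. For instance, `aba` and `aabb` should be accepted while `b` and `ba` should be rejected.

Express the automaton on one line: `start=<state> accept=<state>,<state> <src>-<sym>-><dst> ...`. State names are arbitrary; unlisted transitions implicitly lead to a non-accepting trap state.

start=q0 accept=q2 q0-a->q1 q0-b->q0 q1-a->q2 q1-b->q1 q2-a->q3 q2-b->q2 q3-a->q0 q3-b->q3

The only thing that matters is how many `a`s have appeared, reduced mod 4. Use one state per residue: q0 for 0, …, q3 for 3. Reading `a` moves to the next residue; anything else stays put. q2 is accepting.
        a   b  
>  q0   q1  q0 
   q1   q2  q1 
 * q2   q3  q2 
   q3   q0  q3 
(> = start, * = accepting)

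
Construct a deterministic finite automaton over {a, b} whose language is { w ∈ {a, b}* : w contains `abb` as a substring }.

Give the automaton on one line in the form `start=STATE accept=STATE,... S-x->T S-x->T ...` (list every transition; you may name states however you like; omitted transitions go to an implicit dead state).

Track how much of `abb` has been matched so far: state s0 is no progress, s3 is the absorbing accept state reached once `abb` has occurred. Intermediate states record partial matches; on a mismatch, fall back to the longest reusable overlap.
With 4 states:
        a   b  
>  s0   s1  s0 
   s1   s1  s2 
   s2   s1  s3 
 * s3   s3  s3 
(> = start, * = accepting)

start=s0 accept=s3 s0-a->s1 s0-b->s0 s1-a->s1 s1-b->s2 s2-a->s1 s2-b->s3 s3-a->s3 s3-b->s3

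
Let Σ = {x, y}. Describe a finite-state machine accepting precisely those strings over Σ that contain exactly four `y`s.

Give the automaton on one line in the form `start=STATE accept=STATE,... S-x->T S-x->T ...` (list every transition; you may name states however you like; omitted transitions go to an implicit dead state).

Count `y`s, saturating at 5: states q0 through q4 mean 0 through 4 `y`s seen; q5 means more than 4. Each `y` increments (capped at q5); other symbols loop. Accept from {q4}.
A 6-state machine:
        x   y  
>  q0   q0  q1 
   q1   q1  q2 
   q2   q2  q3 
   q3   q3  q4 
 * q4   q4  q5 
   q5   q5  q5 
(> = start, * = accepting)

start=q0 accept=q4 q0-x->q0 q0-y->q1 q1-x->q1 q1-y->q2 q2-x->q2 q2-y->q3 q3-x->q3 q3-y->q4 q4-x->q4 q4-y->q5 q5-x->q5 q5-y->q5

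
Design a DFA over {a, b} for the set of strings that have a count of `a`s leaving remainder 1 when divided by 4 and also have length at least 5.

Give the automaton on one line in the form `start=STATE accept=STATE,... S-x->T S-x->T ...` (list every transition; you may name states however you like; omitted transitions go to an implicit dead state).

Run two small machines in parallel and take their product. One (4 states) tracks the count of `a`s modulo 4; the other (7 states) tracks the input length, saturating at 6. Each combined state is a pair, one component from each; accept when both components accept.
With 22 states:
          a    b  
>  S0     S1   S2 
   S1     S3   S4 
   S2     S4   S5 
   S3     S6   S7 
   S4     S7   S8 
   S5     S8   S9 
   S6    S10  S11 
   S7    S11  S12 
   S8    S12  S13 
   S9    S13  S10 
   S10   S14  S15 
   S11   S15  S16 
   S12   S16  S17 
   S13   S17  S14 
 * S14   S18  S19 
   S15   S19  S20 
   S16   S20  S21 
   S17   S21  S18 
   S18   S21  S18 
 * S19   S18  S19 
   S20   S19  S20 
   S21   S20  S21 
(> = start, * = accepting)

start=S0 accept=S14,S19 S0-a->S1 S0-b->S2 S1-a->S3 S1-b->S4 S2-a->S4 S2-b->S5 S3-a->S6 S3-b->S7 S4-a->S7 S4-b->S8 S5-a->S8 S5-b->S9 S6-a->S10 S6-b->S11 S7-a->S11 S7-b->S12 S8-a->S12 S8-b->S13 S9-a->S13 S9-b->S10 S10-a->S14 S10-b->S15 S11-a->S15 S11-b->S16 S12-a->S16 S12-b->S17 S13-a->S17 S13-b->S14 S14-a->S18 S14-b->S19 S15-a->S19 S15-b->S20 S16-a->S20 S16-b->S21 S17-a->S21 S17-b->S18 S18-a->S21 S18-b->S18 S19-a->S18 S19-b->S19 S20-a->S19 S20-b->S20 S21-a->S20 S21-b->S21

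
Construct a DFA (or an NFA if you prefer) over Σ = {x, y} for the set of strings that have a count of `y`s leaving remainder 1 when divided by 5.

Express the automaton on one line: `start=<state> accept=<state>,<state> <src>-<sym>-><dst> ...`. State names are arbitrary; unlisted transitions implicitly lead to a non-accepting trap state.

start=s0 accept=s1 s0-x->s0 s0-y->s1 s1-x->s1 s1-y->s2 s2-x->s2 s2-y->s3 s3-x->s3 s3-y->s4 s4-x->s4 s4-y->s0

Keep the running count of `y`s modulo 5: each `y` advances along the cycle s0 → s1 → s2 → s3 → s4 → s0 while other symbols loop. Accept at s1.
5 states suffice.
        x   y  
>  s0   s0  s1 
 * s1   s1  s2 
   s2   s2  s3 
   s3   s3  s4 
   s4   s4  s0 
(> = start, * = accepting)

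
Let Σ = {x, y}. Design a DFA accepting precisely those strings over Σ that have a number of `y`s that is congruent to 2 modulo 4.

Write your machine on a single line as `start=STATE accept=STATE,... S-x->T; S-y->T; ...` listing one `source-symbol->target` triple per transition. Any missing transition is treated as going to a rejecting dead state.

start=q0; accept=q2; q0-x->q0; q0-y->q1; q1-x->q1; q1-y->q2; q2-x->q2; q2-y->q3; q3-x->q3; q3-y->q0

Keep the running count of `y`s modulo 4: each `y` advances along the cycle q0 → q1 → q2 → q3 → q0 while other symbols loop. Accept at q2.
With 4 states:
        x   y  
>  q0   q0  q1 
   q1   q1  q2 
 * q2   q2  q3 
   q3   q3  q0 
(> = start, * = accepting)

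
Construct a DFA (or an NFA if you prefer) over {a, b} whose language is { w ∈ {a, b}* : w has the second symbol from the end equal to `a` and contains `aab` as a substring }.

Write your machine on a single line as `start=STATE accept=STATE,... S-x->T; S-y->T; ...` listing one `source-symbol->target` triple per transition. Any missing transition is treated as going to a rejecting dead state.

start=s0; accept=s3,s6; s0-a->s1; s0-b->s0; s1-a->s2; s1-b->s0; s2-a->s2; s2-b->s3; s3-a->s4; s3-b->s5; s4-a->s6; s4-b->s3; s5-a->s4; s5-b->s5; s6-a->s6; s6-b->s3

Run two small machines in parallel and take their product. The first has 7 states tracking the last 2 symbols read; the second has 4 states tracking whether and how much of `aab` has been seen. A product state is a pair (one from each), accepting exactly when both do. After merging equivalent states the machine shrinks.
        a   b  
>  s0   s1  s0 
   s1   s2  s0 
   s2   s2  s3 
 * s3   s4  s5 
   s4   s6  s3 
   s5   s4  s5 
 * s6   s6  s3 
(> = start, * = accepting)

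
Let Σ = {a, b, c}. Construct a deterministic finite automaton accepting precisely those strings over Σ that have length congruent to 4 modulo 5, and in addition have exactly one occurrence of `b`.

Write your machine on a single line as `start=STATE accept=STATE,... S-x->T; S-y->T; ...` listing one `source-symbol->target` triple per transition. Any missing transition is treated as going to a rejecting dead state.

start=q0; accept=q9; q0-a->q1; q0-b->q2; q0-c->q1; q1-a->q3; q1-b->q4; q1-c->q3; q2-a->q4; q2-b->q5; q2-c->q4; q3-a->q6; q3-b->q7; q3-c->q6; q4-a->q7; q4-b->q5; q4-c->q7; q5-a->q5; q5-b->q5; q5-c->q5; q6-a->q8; q6-b->q9; q6-c->q8; q7-a->q9; q7-b->q5; q7-c->q9; q8-a->q0; q8-b->q10; q8-c->q0; q9-a->q10; q9-b->q5; q9-c->q10; q10-a->q2; q10-b->q5; q10-c->q2

Build one automaton per condition and run them in lockstep. The first has 5 states tracking the input length modulo 5; the second has 3 states tracking the count of `b`s, saturating at 2. A product state is a pair (one from each), accepting exactly when both do. Equivalent product states are then merged.
11 states suffice.
          a    b    c  
>  q0     q1   q2   q1 
   q1     q3   q4   q3 
   q2     q4   q5   q4 
   q3     q6   q7   q6 
   q4     q7   q5   q7 
   q5     q5   q5   q5 
   q6     q8   q9   q8 
   q7     q9   q5   q9 
   q8     q0  q10   q0 
 * q9    q10   q5  q10 
   q10    q2   q5   q2 
(> = start, * = accepting)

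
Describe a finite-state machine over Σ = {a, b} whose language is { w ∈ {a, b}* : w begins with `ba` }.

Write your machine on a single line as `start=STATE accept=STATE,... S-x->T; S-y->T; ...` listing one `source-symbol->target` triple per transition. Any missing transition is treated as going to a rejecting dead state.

start=s0; accept=s2; s0-a->s3; s0-b->s1; s1-a->s2; s1-b->s3; s2-a->s2; s2-b->s2; s3-a->s3; s3-b->s3

Walk along `ba` while the input agrees: from s0 take `b` to s1, and so on. Any deviation drops to the rejecting sink s3. Once s2 is reached the prefix is confirmed and every continuation is accepted.
A 4-state machine:
        a   b  
>  s0   s3  s1 
   s1   s2  s3 
 * s2   s2  s2 
   s3   s3  s3 
(> = start, * = accepting)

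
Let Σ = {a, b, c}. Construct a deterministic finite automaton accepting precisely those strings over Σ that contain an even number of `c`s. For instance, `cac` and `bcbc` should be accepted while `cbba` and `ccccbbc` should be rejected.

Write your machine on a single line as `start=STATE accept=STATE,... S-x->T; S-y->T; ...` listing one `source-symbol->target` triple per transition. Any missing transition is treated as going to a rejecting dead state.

The only thing that matters is how many `c`s have appeared, reduced mod 2. Use one state per residue: S0 for 0, …, S1 for 1. Reading `c` moves to the next residue; anything else stays put. S0 is accepting.
A 2-state machine:
        a   b   c  
>* S0   S0  S0  S1 
   S1   S1  S1  S0 
(> = start, * = accepting)

start=S0; accept=S0; S0-a->S0; S0-b->S0; S0-c->S1; S1-a->S1; S1-b->S1; S1-c->S0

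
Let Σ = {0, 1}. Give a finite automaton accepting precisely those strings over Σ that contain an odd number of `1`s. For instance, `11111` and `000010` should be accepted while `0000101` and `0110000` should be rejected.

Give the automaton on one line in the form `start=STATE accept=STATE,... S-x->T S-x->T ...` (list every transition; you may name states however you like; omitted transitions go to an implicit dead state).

start=q0 accept=q1 q0-0->q0 q0-1->q1 q1-0->q1 q1-1->q0

Keep the running count of `1`s modulo 2: each `1` advances along the cycle q0 → q1 → q0 while other symbols loop. Accept at q1.
A 2-state machine:
        0   1  
>  q0   q0  q1 
 * q1   q1  q0 
(> = start, * = accepting)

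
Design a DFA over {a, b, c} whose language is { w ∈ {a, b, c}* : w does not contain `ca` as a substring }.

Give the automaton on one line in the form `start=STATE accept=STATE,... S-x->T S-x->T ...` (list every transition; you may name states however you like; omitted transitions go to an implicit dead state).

start=s0 accept=s0,s1 s0-a->s0 s0-b->s0 s0-c->s1 s1-a->s2 s1-b->s0 s1-c->s1 s2-a->s2 s2-b->s2 s2-c->s2

Track partial matches of the forbidden pattern `ca`. State s2 is a dead state reached once `ca` has occurred; every other state accepts. s0 means no part of `ca` is currently matched.
A 3-state machine:
        a   b   c  
>* s0   s0  s0  s1 
 * s1   s2  s0  s1 
   s2   s2  s2  s2 
(> = start, * = accepting)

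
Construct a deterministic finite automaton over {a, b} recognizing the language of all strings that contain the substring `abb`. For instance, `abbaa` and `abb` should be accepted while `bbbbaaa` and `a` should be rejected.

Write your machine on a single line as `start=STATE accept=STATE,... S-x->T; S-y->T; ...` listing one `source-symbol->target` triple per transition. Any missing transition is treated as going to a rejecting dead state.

States q0..q2 record the length of the longest prefix of `abb` that matches the current input suffix. Reaching q3 means `abb` has been seen, and we stay there forever. Accept from q3.
        a   b  
>  q0   q1  q0 
   q1   q1  q2 
   q2   q1  q3 
 * q3   q3  q3 
(> = start, * = accepting)

start=q0; accept=q3; q0-a->q1; q0-b->q0; q1-a->q1; q1-b->q2; q2-a->q1; q2-b->q3; q3-a->q3; q3-b->q3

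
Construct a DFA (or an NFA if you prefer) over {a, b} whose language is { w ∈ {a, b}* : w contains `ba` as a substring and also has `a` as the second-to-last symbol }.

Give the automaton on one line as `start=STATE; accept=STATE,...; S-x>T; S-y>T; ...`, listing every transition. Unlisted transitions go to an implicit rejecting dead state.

Build one automaton per condition and run them in lockstep. One (3 states) tracks whether and how much of `ba` has been seen; the other (7 states) tracks the last 2 symbols read. Each combined state is a pair, one component from each; accept when both components accept. Minimizing collapses redundant product states.
5 states suffice.
        a   b  
>  q0   q0  q1 
   q1   q2  q1 
   q2   q3  q4 
 * q3   q3  q4 
 * q4   q2  q1 
(> = start, * = accepting)

start=q0; accept=q3,q4; q0-a>q0; q0-b>q1; q1-a>q2; q1-b>q1; q2-a>q3; q2-b>q4; q3-a>q3; q3-b>q4; q4-a>q2; q4-b>q1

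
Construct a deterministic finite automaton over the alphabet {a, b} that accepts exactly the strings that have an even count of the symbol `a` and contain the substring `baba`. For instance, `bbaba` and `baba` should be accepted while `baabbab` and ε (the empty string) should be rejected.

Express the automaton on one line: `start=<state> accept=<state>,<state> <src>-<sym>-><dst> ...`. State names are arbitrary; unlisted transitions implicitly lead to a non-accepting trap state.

start=S0 accept=S8 S0-a->S1 S0-b->S2 S1-a->S0 S1-b->S3 S2-a->S4 S2-b->S2 S3-a->S5 S3-b->S3 S4-a->S0 S4-b->S6 S5-a->S1 S5-b->S7 S6-a->S8 S6-b->S3 S7-a->S9 S7-b->S2 S8-a->S9 S8-b->S8 S9-a->S8 S9-b->S9

Run two small machines in parallel and take their product. One (2 states) tracks the count of `a`s modulo 2; the other (5 states) tracks whether and how much of `baba` has been seen. Each combined state is a pair, one component from each; accept when both components accept.
With 10 states:
        a   b  
>  S0   S1  S2 
   S1   S0  S3 
   S2   S4  S2 
   S3   S5  S3 
   S4   S0  S6 
   S5   S1  S7 
   S6   S8  S3 
   S7   S9  S2 
 * S8   S9  S8 
   S9   S8  S9 
(> = start, * = accepting)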